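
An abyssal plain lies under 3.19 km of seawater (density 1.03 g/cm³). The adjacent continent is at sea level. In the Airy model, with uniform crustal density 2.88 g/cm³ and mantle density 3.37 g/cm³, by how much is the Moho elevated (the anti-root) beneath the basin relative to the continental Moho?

12 km

Isostatic balance requires: replacing crust with seawater at the top is compensated by replacing crust with mantle at the base: d (ρ_c − ρ_w) = a (ρ_m − ρ_c).
a = d (ρ_c − ρ_w)/(ρ_m − ρ_c) = 3.19 km × 1.85/0.49 = 12 km.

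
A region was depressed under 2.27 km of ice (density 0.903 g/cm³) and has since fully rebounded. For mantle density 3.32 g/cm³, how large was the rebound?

0.617 km

Removing the load lets mantle flow back in; uplift u satisfies ρ_ice t = ρ_m u.
u = t ρ_ice/ρ_m = 2.27 km × 0.903/3.32 = 0.617 km.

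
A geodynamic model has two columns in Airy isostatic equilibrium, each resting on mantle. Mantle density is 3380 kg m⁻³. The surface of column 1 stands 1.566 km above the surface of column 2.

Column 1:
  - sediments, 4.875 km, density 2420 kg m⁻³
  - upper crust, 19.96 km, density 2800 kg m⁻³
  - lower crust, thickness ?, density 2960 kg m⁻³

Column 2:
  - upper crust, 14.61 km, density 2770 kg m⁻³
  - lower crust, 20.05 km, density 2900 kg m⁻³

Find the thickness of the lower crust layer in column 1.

18 km

Take the compensation level at the base of the deeper column (depth z_c below the surface of column 1) and equate Σ ρ_i t_i down to z_c; mantle fills any gap and the z_c terms cancel.
Column 1: 4.875×2420 + 19.96×2800 + x×2960 + (z_c − 24.835 − x)×3380
Column 2: 1.566×0 + 14.61×2770 + 20.05×2900 + (z_c − 1.566 − 34.66)×3380
The z_c×3380 term appears on both sides and cancels. Collect the known terms of each column as K = Σ(ρt)_known − 3380 × (depth of known layers): K_1 = 67685.5 − 3380×24.835 = −16256.8; K_2 = 98614.7 − 3380×(1.566 + 34.66) = −23829.18.
Balance: K_1 − x×(3380 − 2960) = K_2, so x = (K_1 − K_2)/(3380 − 2960) = 7572.38/420 = 18 km.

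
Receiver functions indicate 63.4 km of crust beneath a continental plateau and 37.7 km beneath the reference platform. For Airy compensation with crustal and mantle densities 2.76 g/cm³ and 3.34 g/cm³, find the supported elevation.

4.46 km

Excess crust Δ = 63.4 km − 37.7 km = 25.7 km, split between elevation h and root r with h + r = Δ.
Airy balance ρ_c h = (ρ_m − ρ_c) r gives r = h ρ_c/(ρ_m − ρ_c), so h (1 + ρ_c/(ρ_m − ρ_c)) = Δ, i.e. h = Δ (ρ_m − ρ_c)/ρ_m.
h = 25.7 km × 0.58/3.34 = 4.46 km.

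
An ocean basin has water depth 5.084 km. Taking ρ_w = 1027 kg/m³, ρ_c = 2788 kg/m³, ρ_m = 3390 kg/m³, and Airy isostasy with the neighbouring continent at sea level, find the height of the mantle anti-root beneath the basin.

14.9 km

Equating mass per unit area of the two columns: replacing crust with seawater at the top is compensated by replacing crust with mantle at the base: d (ρ_c − ρ_w) = a (ρ_m − ρ_c).
a = d (ρ_c − ρ_w)/(ρ_m − ρ_c) = 5.084 km × 1761/602 = 14.9 km.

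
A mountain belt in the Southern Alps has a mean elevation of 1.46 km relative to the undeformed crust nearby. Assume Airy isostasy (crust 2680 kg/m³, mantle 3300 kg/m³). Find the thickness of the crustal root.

In Airy isostatic equilibrium: the weight of the topography is balanced by the buoyancy of the root, ρ_c h = (ρ_m − ρ_c) r.
r = h · ρ_c / (ρ_m − ρ_c) = 1.46 km × 2680 / (3300 − 2680) = 6.31 km.

6.31 km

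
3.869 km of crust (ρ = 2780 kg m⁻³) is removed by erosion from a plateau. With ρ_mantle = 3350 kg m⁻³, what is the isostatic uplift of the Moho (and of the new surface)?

Unloading: uplift u = e ρ_c/ρ_m = 3.869 km × 2780/3350 = 3.21 km.

3.21 km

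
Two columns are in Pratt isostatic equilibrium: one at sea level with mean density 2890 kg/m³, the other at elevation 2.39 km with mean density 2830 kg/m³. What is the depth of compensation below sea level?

ρ_ref D = ρ (D + h) → D (ρ_ref − ρ) = ρ h.
D = ρ h/(ρ_ref − ρ) = 2830 × 2.39 km/(2890 − 2830) = 113 km.

113 km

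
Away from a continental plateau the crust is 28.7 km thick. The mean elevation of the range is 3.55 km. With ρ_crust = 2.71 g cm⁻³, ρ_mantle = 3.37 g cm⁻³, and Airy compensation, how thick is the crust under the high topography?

Root depth r = h ρ_c / (ρ_m − ρ_c) = 3.55 km × 2.71 / 0.66 = 14.58 km.
Total thickness = T + h + r = 28.7 km + 3.55 km + 14.58 km = 46.8 km.

46.8 km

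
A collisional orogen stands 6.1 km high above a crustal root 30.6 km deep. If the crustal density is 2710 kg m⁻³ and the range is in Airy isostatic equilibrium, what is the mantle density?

3250 kg m⁻³

Airy balance: ρ_c h = (ρ_m − ρ_c) r → ρ_m = ρ_c (1 + h/r).
ρ_m = 2710 × (1 + 6.1 km/30.6 km) = 3250 kg m⁻³.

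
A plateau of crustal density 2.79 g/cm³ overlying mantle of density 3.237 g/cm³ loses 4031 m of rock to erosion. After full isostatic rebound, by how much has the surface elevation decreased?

Rebound u = e ρ_c/ρ_m = 4031 m × 2.79/3.237 = 3474 m.
Net surface drop = e − u = 4031 m − 3474 m = e (ρ_m − ρ_c)/ρ_m = 557 m.

557 m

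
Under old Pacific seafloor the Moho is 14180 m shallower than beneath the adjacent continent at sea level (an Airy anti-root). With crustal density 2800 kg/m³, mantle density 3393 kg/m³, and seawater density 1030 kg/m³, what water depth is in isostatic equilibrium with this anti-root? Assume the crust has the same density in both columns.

Replacing a thickness d of crust by seawater at the top must be balanced by replacing crust with mantle at the base: d (ρ_c − ρ_w) = a (ρ_m − ρ_c).
d = a (ρ_m − ρ_c)/(ρ_c − ρ_w) = 14180 m × 593/1770 = 4750 m.

4750 m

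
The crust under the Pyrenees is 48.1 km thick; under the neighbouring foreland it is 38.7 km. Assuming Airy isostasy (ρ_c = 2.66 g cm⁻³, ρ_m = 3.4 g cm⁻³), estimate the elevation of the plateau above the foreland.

Excess crust Δ = 48.1 km − 38.7 km = 9.4 km, split between elevation h and root r with h + r = Δ.
Airy balance ρ_c h = (ρ_m − ρ_c) r gives r = h ρ_c/(ρ_m − ρ_c), so h (1 + ρ_c/(ρ_m − ρ_c)) = Δ, i.e. h = Δ (ρ_m − ρ_c)/ρ_m.
h = 9.4 km × 0.74/3.4 = 2.05 km.

2.05 km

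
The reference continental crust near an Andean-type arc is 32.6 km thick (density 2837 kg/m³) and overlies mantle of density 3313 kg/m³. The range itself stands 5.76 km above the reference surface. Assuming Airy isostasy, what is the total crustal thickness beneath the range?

Root depth r = h ρ_c / (ρ_m − ρ_c) = 5.76 km × 2837 / 476 = 34.33 km.
Total thickness = T + h + r = 32.6 km + 5.76 km + 34.33 km = 72.7 km.

72.7 km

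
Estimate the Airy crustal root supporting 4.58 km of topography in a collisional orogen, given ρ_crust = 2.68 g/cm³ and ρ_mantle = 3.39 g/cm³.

For local isostatic compensation: the weight of the topography is balanced by the buoyancy of the root, ρ_c h = (ρ_m − ρ_c) r.
r = h · ρ_c / (ρ_m − ρ_c) = 4.58 km × 2.68 / (3.39 − 2.68) = 17.3 km.

17.3 km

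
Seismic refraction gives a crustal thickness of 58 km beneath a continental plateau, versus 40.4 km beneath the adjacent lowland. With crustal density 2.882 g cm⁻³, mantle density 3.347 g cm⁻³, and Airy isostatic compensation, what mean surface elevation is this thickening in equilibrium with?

2.45 km

Excess crust Δ = 58 km − 40.4 km = 17.6 km, split between elevation h and root r with h + r = Δ.
Airy balance ρ_c h = (ρ_m − ρ_c) r gives r = h ρ_c/(ρ_m − ρ_c), so h (1 + ρ_c/(ρ_m − ρ_c)) = Δ, i.e. h = Δ (ρ_m − ρ_c)/ρ_m.
h = 17.6 km × 0.465/3.347 = 2.45 km.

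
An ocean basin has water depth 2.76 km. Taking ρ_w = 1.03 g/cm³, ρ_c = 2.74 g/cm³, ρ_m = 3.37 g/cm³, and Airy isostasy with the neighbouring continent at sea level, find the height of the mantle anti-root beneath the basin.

Isostatic balance requires: replacing crust with seawater at the top is compensated by replacing crust with mantle at the base: d (ρ_c − ρ_w) = a (ρ_m − ρ_c).
a = d (ρ_c − ρ_w)/(ρ_m − ρ_c) = 2.76 km × 1.71/0.63 = 7.49 km.

7.49 km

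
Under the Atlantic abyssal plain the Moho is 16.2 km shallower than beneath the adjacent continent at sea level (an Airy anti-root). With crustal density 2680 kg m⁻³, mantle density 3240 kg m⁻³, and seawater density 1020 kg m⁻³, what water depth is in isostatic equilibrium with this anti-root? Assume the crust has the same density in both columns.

5.47 km

Replacing a thickness d of crust by seawater at the top must be balanced by replacing crust with mantle at the base: d (ρ_c − ρ_w) = a (ρ_m − ρ_c).
d = a (ρ_m − ρ_c)/(ρ_c − ρ_w) = 16.2 km × 560/1660 = 5.47 km.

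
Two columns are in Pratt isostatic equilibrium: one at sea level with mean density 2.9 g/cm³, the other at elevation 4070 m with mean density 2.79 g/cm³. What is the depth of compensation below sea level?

103000 m

ρ_ref D = ρ (D + h) → D (ρ_ref − ρ) = ρ h.
D = ρ h/(ρ_ref − ρ) = 2.79 × 4070 m/(2.9 − 2.79) = 103000 m.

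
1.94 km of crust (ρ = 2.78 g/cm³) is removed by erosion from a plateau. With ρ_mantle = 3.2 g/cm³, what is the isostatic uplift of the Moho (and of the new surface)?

1.69 km

Unloading: uplift u = e ρ_c/ρ_m = 1.94 km × 2.78/3.2 = 1.69 km.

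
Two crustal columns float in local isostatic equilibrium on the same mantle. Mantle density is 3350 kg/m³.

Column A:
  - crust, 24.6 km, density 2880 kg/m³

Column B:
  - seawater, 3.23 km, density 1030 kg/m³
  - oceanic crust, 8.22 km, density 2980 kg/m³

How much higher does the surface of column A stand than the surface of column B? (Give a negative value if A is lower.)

For any compensation level in the mantle, the mantle terms cancel and isostasy reduces to e = (Σt_A − Σt_B) − (Σ(ρt)_A − Σ(ρt)_B) / ρ_m.
Σt_A = 24.6 km; Σt_B = 11.45 km; Σ(ρt)_A = 70848; Σ(ρt)_B = 27822.5 (in km·kg/m³).
e = (24.6 − 11.45) − (70848 − 27822.5) / 3350 = 0.307 km.

0.307 km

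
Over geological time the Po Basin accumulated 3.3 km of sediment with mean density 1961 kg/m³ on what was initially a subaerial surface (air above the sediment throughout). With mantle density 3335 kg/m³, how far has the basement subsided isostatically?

1.94 km

Subaerial load: s = t ρ_sed / ρ_m = 3.3 km × 1961/3335 = 1.94 km.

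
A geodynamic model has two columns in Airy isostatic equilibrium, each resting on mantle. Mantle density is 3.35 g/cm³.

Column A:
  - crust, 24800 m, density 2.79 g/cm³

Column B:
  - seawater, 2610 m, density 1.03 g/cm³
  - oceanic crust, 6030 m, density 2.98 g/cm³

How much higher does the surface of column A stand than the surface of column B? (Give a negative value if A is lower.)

For any compensation level in the mantle, the mantle terms cancel and isostasy reduces to e = (Σt_A − Σt_B) − (Σ(ρt)_A − Σ(ρt)_B) / ρ_m.
Σt_A = 24800 m; Σt_B = 8640 m; Σ(ρt)_A = 69192; Σ(ρt)_B = 20657.7 (in m·g/cm³).
e = (24800 − 8640) − (69192 − 20657.7) / 3.35 = 1670 m.

1670 m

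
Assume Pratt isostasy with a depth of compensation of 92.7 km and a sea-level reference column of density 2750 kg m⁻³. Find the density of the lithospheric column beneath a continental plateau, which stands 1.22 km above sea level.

2710 kg m⁻³

Pratt balance: ρ_ref D = ρ (D + h).
ρ = ρ_ref D/(D + h) = 2750 × 92.7 km/(92.7 km + 1.22 km) = 2710 kg m⁻³.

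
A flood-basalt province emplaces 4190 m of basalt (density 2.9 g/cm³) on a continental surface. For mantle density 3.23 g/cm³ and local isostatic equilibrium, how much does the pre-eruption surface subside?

Subaerial loading: s = t ρ_load / ρ_m.
s = 4190 m × 2.9/3.23 = 3760 m.

3760 m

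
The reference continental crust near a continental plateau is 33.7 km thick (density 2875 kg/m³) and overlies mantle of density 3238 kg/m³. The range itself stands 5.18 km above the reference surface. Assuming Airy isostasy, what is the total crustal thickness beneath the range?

79.9 km

Root depth r = h ρ_c / (ρ_m − ρ_c) = 5.18 km × 2875 / 363 = 41.03 km.
Total thickness = T + h + r = 33.7 km + 5.18 km + 41.03 km = 79.9 km.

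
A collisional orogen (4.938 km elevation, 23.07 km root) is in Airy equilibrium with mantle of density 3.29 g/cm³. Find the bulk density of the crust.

2.71 g/cm³

ρ_c h = (ρ_m − ρ_c) r → ρ_c (h + r) = ρ_m r → ρ_c = ρ_m r / (h + r).
ρ_c = 3.29 × 23.07 km / (4.938 km + 23.07 km) = 2.71 g/cm³.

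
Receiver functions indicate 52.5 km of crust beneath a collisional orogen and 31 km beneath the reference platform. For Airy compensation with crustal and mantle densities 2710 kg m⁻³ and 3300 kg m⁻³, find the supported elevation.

Excess crust Δ = 52.5 km − 31 km = 21.5 km, split between elevation h and root r with h + r = Δ.
Airy balance ρ_c h = (ρ_m − ρ_c) r gives r = h ρ_c/(ρ_m − ρ_c), so h (1 + ρ_c/(ρ_m − ρ_c)) = Δ, i.e. h = Δ (ρ_m − ρ_c)/ρ_m.
h = 21.5 km × 590/3300 = 3.84 km.

3.84 km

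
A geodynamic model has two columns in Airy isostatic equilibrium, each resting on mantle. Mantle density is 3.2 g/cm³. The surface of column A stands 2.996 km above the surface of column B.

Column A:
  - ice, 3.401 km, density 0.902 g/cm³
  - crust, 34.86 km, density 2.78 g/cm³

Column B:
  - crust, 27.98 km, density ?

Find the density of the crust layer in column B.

2.74 g/cm³

Take the compensation level at the base of the deeper column (depth z_c below the surface of column A) and equate Σ ρ_i t_i down to z_c; mantle fills any gap and the z_c terms cancel.
Column A: 3.401×0.902 + 34.86×2.78 + (z_c − 38.261)×3.2
Column B: 2.996×0 + 27.98×ρ + (z_c − 2.996 − 27.98)×3.2
The z_c×3.2 term appears on both sides and cancels. Collect the known terms of each column as K = Σ(ρt)_known − 3.2 × (depth of known layers): K_A = 99.978502 − 3.2×38.261 = −22.456698; K_B = 0 − 3.2×(2.996 + 27.98) = −99.1232.
Balance: K_A = K_B + 27.98×ρ, so ρ = (K_A − K_B)/27.98 = 76.6665/27.98 = 2.74 g/cm³.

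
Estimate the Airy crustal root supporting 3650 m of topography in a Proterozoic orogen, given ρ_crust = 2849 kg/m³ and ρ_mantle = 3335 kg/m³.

21400 m

For local isostatic compensation: the weight of the topography is balanced by the buoyancy of the root, ρ_c h = (ρ_m − ρ_c) r.
r = h · ρ_c / (ρ_m − ρ_c) = 3650 m × 2849 / (3335 − 2849) = 21400 m.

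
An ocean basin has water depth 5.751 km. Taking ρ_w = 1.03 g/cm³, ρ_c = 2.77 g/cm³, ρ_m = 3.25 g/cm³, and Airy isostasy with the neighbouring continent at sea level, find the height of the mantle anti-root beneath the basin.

In Airy isostatic equilibrium: replacing crust with seawater at the top is compensated by replacing crust with mantle at the base: d (ρ_c − ρ_w) = a (ρ_m − ρ_c).
a = d (ρ_c − ρ_w)/(ρ_m − ρ_c) = 5.751 km × 1.74/0.48 = 20.8 km.

20.8 km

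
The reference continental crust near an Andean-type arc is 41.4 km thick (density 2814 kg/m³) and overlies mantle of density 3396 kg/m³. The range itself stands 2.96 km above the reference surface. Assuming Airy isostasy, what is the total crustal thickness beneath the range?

Root depth r = h ρ_c / (ρ_m − ρ_c) = 2.96 km × 2814 / 582 = 14.31 km.
Total thickness = T + h + r = 41.4 km + 2.96 km + 14.31 km = 58.7 km.

58.7 km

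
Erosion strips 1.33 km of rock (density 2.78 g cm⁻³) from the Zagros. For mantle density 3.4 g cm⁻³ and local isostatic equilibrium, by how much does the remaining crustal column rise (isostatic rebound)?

Unloading: uplift u = e ρ_c/ρ_m = 1.33 km × 2.78/3.4 = 1.09 km.

1.09 km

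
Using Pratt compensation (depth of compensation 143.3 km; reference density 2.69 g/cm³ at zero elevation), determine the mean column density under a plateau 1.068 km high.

Pratt balance: ρ_ref D = ρ (D + h).
ρ = ρ_ref D/(D + h) = 2.69 × 143.3 km/(143.3 km + 1.068 km) = 2.67 g/cm³.

2.67 g/cm³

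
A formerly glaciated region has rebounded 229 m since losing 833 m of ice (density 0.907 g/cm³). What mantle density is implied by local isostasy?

3.3 g/cm³

ρ_m = ρ_ice t / u = 0.907 × 833 m/229 m = 3.3 g/cm³.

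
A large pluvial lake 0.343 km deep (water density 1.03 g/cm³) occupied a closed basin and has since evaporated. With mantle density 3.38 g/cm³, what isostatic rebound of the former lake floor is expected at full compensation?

0.105 km

u = d ρ_w/ρ_m = 0.343 km × 1.03/3.38 = 0.105 km.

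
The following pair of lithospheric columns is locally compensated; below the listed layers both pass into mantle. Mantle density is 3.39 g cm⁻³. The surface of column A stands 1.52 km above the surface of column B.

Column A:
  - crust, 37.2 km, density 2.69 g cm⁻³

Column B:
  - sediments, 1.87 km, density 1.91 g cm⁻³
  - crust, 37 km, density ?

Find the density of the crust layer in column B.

2.9 g cm⁻³

Take the compensation level at the base of the deeper column (depth z_c below the surface of column A) and equate Σ ρ_i t_i down to z_c; mantle fills any gap and the z_c terms cancel.
Column A: 37.2×2.69 + (z_c − 37.2)×3.39
Column B: 1.52×0 + 1.87×1.91 + 37×ρ + (z_c − 1.52 − 38.87)×3.39
The z_c×3.39 term appears on both sides and cancels. Collect the known terms of each column as K = Σ(ρt)_known − 3.39 × (depth of known layers): K_A = 100.068 − 3.39×37.2 = −26.04; K_B = 3.5717 − 3.39×(1.52 + 38.87) = −133.3504.
Balance: K_A = K_B + 37×ρ, so ρ = (K_A − K_B)/37 = 107.31/37 = 2.9 g cm⁻³.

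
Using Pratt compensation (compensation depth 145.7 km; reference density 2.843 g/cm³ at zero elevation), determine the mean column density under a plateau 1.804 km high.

2.81 g/cm³

Pratt balance: ρ_ref D = ρ (D + h).
ρ = ρ_ref D/(D + h) = 2.843 × 145.7 km/(145.7 km + 1.804 km) = 2.81 g/cm³.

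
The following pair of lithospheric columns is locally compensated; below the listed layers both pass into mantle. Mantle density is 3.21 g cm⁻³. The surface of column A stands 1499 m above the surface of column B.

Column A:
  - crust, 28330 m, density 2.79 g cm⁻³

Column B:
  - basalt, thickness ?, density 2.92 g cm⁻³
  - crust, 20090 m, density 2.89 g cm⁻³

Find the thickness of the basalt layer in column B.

Take the compensation level at the base of the deeper column (depth z_c below the surface of column A) and equate Σ ρ_i t_i down to z_c; mantle fills any gap and the z_c terms cancel.
Column A: 28330×2.79 + (z_c − 28330)×3.21
Column B: 1499×0 + x×2.92 + 20090×2.89 + (z_c − 1499 − 20090 − x)×3.21
The z_c×3.21 term appears on both sides and cancels. Collect the known terms of each column as K = Σ(ρt)_known − 3.21 × (depth of known layers): K_A = 79040.7 − 3.21×28330 = −11898.6; K_B = 58060.1 − 3.21×(1499 + 20090) = −11240.59.
Balance: K_A = K_B − x×(3.21 − 2.92), so x = (K_B − K_A)/(3.21 − 2.92) = 658.01/0.29 = 2270 m.

2270 m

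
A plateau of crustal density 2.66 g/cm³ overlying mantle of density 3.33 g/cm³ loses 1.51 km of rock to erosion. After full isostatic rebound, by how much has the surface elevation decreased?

Rebound u = e ρ_c/ρ_m = 1.51 km × 2.66/3.33 = 1.206 km.
Net surface drop = e − u = 1.51 km − 1.206 km = e (ρ_m − ρ_c)/ρ_m = 0.304 km.

0.304 km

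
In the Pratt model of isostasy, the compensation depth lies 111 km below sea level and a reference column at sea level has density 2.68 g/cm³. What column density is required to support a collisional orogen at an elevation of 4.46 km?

Pratt balance: ρ_ref D = ρ (D + h).
ρ = ρ_ref D/(D + h) = 2.68 × 111 km/(111 km + 4.46 km) = 2.58 g/cm³.

2.58 g/cm³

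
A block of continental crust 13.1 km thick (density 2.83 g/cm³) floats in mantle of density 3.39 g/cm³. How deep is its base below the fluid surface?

Draft d = t ρ_obj/ρ_fluid = 13.1 km × 2.83/3.39 = 10.9 km.

10.9 km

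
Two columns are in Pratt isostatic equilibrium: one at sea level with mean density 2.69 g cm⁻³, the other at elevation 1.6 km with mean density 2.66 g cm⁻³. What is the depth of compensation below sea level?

ρ_ref D = ρ (D + h) → D (ρ_ref − ρ) = ρ h.
D = ρ h/(ρ_ref − ρ) = 2.66 × 1.6 km/(2.69 − 2.66) = 142 km.

142 km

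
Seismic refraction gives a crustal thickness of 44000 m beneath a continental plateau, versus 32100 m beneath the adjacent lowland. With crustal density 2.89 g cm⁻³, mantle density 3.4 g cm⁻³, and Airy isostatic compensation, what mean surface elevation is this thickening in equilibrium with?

Excess crust Δ = 44000 m − 32100 m = 11900 m, split between elevation h and root r with h + r = Δ.
Airy balance ρ_c h = (ρ_m − ρ_c) r gives r = h ρ_c/(ρ_m − ρ_c), so h (1 + ρ_c/(ρ_m − ρ_c)) = Δ, i.e. h = Δ (ρ_m − ρ_c)/ρ_m.
h = 11900 m × 0.51/3.4 = 1780 m.

1780 m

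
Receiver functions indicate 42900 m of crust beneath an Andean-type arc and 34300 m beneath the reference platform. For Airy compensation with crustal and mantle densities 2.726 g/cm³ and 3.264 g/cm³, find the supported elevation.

1420 m

Excess crust Δ = 42900 m − 34300 m = 8600 m, split between elevation h and root r with h + r = Δ.
Airy balance ρ_c h = (ρ_m − ρ_c) r gives r = h ρ_c/(ρ_m − ρ_c), so h (1 + ρ_c/(ρ_m − ρ_c)) = Δ, i.e. h = Δ (ρ_m − ρ_c)/ρ_m.
h = 8600 m × 0.538/3.264 = 1420 m.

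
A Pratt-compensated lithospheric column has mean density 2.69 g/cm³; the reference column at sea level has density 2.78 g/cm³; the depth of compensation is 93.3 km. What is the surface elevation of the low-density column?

3.12 km

ρ_ref D = ρ (D + h) → h = D (ρ_ref − ρ)/ρ.
h = 93.3 km × (2.78 − 2.69)/2.69 = 3.12 km.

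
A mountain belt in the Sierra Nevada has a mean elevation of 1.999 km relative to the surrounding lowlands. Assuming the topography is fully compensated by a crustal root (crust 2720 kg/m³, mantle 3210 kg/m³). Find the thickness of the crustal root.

Balancing pressure at the compensation depth: the weight of the topography is balanced by the buoyancy of the root, ρ_c h = (ρ_m − ρ_c) r.
r = h · ρ_c / (ρ_m − ρ_c) = 1.999 km × 2720 / (3210 − 2720) = 11.1 km.

11.1 km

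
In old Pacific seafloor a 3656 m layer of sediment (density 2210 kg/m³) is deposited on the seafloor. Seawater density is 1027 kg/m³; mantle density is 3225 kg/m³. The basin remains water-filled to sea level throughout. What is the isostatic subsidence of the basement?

Submarine loading: the sediment displaces seawater, and the subsidence is in turn flooded, so s (ρ_m − ρ_w) = t (ρ_sed − ρ_w).
s = 3656 m × (2210 − 1027) / (3225 − 1027) = 1970 m.

1970 m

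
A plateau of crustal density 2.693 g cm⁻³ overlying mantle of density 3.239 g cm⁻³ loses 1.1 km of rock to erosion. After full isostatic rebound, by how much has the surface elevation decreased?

0.185 km

Rebound u = e ρ_c/ρ_m = 1.1 km × 2.693/3.239 = 0.9146 km.
Net surface drop = e − u = 1.1 km − 0.9146 km = e (ρ_m − ρ_c)/ρ_m = 0.185 km.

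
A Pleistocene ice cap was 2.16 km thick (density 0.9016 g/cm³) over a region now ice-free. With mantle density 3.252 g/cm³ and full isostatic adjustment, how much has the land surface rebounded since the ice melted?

Removing the load lets mantle flow back in; uplift u satisfies ρ_ice t = ρ_m u.
u = t ρ_ice/ρ_m = 2.16 km × 0.9016/3.252 = 0.599 km.

0.599 km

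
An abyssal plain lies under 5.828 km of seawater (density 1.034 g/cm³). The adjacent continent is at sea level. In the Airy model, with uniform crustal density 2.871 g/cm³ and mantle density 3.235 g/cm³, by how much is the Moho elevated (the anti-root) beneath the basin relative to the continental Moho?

Isostatic balance requires: replacing crust with seawater at the top is compensated by replacing crust with mantle at the base: d (ρ_c − ρ_w) = a (ρ_m − ρ_c).
a = d (ρ_c − ρ_w)/(ρ_m − ρ_c) = 5.828 km × 1.837/0.364 = 29.4 km.

29.4 km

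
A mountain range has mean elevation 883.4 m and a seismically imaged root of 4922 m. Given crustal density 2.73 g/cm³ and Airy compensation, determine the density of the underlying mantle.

Airy balance: ρ_c h = (ρ_m − ρ_c) r → ρ_m = ρ_c (1 + h/r).
ρ_m = 2.73 × (1 + 883.4 m/4922 m) = 3.22 g/cm³.

3.22 g/cm³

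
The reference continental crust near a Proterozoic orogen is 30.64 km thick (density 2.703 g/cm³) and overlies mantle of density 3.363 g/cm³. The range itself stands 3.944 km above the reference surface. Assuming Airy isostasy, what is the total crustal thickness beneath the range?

50.7 km

Root depth r = h ρ_c / (ρ_m − ρ_c) = 3.944 km × 2.703 / 0.66 = 16.15 km.
Total thickness = T + h + r = 30.64 km + 3.944 km + 16.15 km = 50.7 km.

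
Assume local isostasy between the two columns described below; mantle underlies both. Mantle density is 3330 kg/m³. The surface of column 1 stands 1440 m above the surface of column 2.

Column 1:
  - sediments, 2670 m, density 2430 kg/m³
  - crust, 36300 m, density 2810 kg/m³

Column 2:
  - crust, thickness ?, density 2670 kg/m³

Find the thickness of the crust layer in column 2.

Take the compensation level at the base of the deeper column (depth z_c below the surface of column 1) and equate Σ ρ_i t_i down to z_c; mantle fills any gap and the z_c terms cancel.
Column 1: 2670×2430 + 36300×2810 + (z_c − 38970)×3330
Column 2: 1440×0 + x×2670 + (z_c − 1440 − 0 − x)×3330
The z_c×3330 term appears on both sides and cancels. Collect the known terms of each column as K = Σ(ρt)_known − 3330 × (depth of known layers): K_1 = 108491100 − 3330×38970 = −21279000; K_2 = 0 − 3330×(1440 + 0) = −4795200.
Balance: K_1 = K_2 − x×(3330 − 2670), so x = (K_2 − K_1)/(3330 − 2670) = 16483800/660 = 25000 m.

25000 m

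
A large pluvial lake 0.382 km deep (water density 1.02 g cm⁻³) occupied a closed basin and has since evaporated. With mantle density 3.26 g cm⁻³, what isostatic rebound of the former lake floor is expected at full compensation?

u = d ρ_w/ρ_m = 0.382 km × 1.02/3.26 = 0.12 km.

0.12 km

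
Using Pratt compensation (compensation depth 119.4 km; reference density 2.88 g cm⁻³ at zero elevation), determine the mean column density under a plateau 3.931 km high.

2.79 g cm⁻³

Pratt balance: ρ_ref D = ρ (D + h).
ρ = ρ_ref D/(D + h) = 2.88 × 119.4 km/(119.4 km + 3.931 km) = 2.79 g cm⁻³.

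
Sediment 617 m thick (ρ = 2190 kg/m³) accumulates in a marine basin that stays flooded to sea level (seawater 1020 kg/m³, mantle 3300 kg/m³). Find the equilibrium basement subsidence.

Submarine loading: the sediment displaces seawater, and the subsidence is in turn flooded, so s (ρ_m − ρ_w) = t (ρ_sed − ρ_w).
s = 617 m × (2190 − 1020) / (3300 − 1020) = 317 m.

317 m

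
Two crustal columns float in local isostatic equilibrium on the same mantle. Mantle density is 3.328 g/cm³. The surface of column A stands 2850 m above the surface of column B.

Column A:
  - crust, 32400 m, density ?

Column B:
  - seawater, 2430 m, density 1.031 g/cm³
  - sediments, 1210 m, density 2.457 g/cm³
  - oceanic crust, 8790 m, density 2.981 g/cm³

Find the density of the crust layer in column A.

2.74 g/cm³

Take the compensation level at the base of the deeper column (depth z_c below the surface of column A) and equate Σ ρ_i t_i down to z_c; mantle fills any gap and the z_c terms cancel.
Column A: 32400×ρ + (z_c − 32400)×3.328
Column B: 2850×0 + 2430×1.031 + 1210×2.457 + 8790×2.981 + (z_c − 2850 − 12430)×3.328
The z_c×3.328 term appears on both sides and cancels. Collect the known terms of each column as K = Σ(ρt)_known − 3.328 × (depth of known layers): K_A = 0 − 3.328×32400 = −107827.2; K_B = 31681.29 − 3.328×(2850 + 12430) = −19170.55.
Balance: K_A + 32400×ρ = K_B, so ρ = (K_B − K_A)/32400 = 88656.7/32400 = 2.74 g/cm³.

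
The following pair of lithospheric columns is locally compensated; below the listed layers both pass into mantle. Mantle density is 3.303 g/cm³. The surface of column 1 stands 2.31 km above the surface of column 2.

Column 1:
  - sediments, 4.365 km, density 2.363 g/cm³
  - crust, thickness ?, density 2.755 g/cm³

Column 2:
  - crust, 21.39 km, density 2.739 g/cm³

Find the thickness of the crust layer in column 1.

28.5 km

Take the compensation level at the base of the deeper column (depth z_c below the surface of column 1) and equate Σ ρ_i t_i down to z_c; mantle fills any gap and the z_c terms cancel.
Column 1: 4.365×2.363 + x×2.755 + (z_c − 4.365 − x)×3.303
Column 2: 2.31×0 + 21.39×2.739 + (z_c − 2.31 − 21.39)×3.303
The z_c×3.303 term appears on both sides and cancels. Collect the known terms of each column as K = Σ(ρt)_known − 3.303 × (depth of known layers): K_1 = 10.314495 − 3.303×4.365 = −4.1031; K_2 = 58.58721 − 3.303×(2.31 + 21.39) = −19.69389.
Balance: K_1 − x×(3.303 − 2.755) = K_2, so x = (K_1 − K_2)/(3.303 − 2.755) = 15.5908/0.548 = 28.5 km.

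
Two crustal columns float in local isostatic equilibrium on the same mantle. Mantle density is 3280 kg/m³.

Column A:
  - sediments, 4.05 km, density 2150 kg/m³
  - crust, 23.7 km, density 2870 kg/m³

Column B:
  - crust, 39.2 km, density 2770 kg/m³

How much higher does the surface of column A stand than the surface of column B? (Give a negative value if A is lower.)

For any compensation level in the mantle, the mantle terms cancel and isostasy reduces to e = (Σt_A − Σt_B) − (Σ(ρt)_A − Σ(ρt)_B) / ρ_m.
Σt_A = 27.75 km; Σt_B = 39.2 km; Σ(ρt)_A = 76726.5; Σ(ρt)_B = 108584 (in km·kg/m³).
e = (27.75 − 39.2) − (76726.5 − 108584) / 3280 = −1.74 km.

−1.74 km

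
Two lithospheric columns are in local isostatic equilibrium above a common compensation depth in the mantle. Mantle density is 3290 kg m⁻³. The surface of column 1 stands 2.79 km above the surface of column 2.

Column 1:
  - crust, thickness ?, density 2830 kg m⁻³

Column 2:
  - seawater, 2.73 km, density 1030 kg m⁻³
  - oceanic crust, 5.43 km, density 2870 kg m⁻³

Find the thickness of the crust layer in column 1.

38.3 km

Take the compensation level at the base of the deeper column (depth z_c below the surface of column 1) and equate Σ ρ_i t_i down to z_c; mantle fills any gap and the z_c terms cancel.
Column 1: x×2830 + (z_c − 0 − x)×3290
Column 2: 2.79×0 + 2.73×1030 + 5.43×2870 + (z_c − 2.79 − 8.16)×3290
The z_c×3290 term appears on both sides and cancels. Collect the known terms of each column as K = Σ(ρt)_known − 3290 × (depth of known layers): K_1 = 0 − 3290×0 = 0; K_2 = 18396 − 3290×(2.79 + 8.16) = −17629.5.
Balance: K_1 − x×(3290 − 2830) = K_2, so x = (K_1 − K_2)/(3290 − 2830) = 17629.5/460 = 38.3 km.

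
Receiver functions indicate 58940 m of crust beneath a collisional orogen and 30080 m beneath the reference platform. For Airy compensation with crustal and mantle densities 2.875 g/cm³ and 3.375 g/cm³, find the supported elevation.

Excess crust Δ = 58940 m − 30080 m = 28860 m, split between elevation h and root r with h + r = Δ.
Airy balance ρ_c h = (ρ_m − ρ_c) r gives r = h ρ_c/(ρ_m − ρ_c), so h (1 + ρ_c/(ρ_m − ρ_c)) = Δ, i.e. h = Δ (ρ_m − ρ_c)/ρ_m.
h = 28860 m × 0.5/3.375 = 4280 m.

4280 m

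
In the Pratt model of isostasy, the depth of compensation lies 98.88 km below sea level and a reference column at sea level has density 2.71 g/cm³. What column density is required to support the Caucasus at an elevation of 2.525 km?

Pratt balance: ρ_ref D = ρ (D + h).
ρ = ρ_ref D/(D + h) = 2.71 × 98.88 km/(98.88 km + 2.525 km) = 2.64 g/cm³.

2.64 g/cm³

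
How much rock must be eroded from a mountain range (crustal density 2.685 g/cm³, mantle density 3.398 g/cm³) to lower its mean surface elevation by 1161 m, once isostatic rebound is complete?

5530 m

Net drop Δ = e − u = e − e ρ_c/ρ_m = e (ρ_m − ρ_c)/ρ_m.
e = Δ ρ_m/(ρ_m − ρ_c) = 1161 m × 3.398/0.713 = 5530 m.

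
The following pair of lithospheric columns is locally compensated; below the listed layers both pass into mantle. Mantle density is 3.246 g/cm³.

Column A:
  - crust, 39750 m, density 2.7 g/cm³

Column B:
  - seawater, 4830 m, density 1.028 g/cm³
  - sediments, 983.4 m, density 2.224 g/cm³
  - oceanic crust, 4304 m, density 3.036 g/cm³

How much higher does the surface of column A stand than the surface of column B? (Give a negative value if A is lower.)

For any compensation level in the mantle, the mantle terms cancel and isostasy reduces to e = (Σt_A − Σt_B) − (Σ(ρt)_A − Σ(ρt)_B) / ρ_m.
Σt_A = 39750 m; Σt_B = 10117.4 m; Σ(ρt)_A = 107325; Σ(ρt)_B = 20219.2656 (in m·g/cm³).
e = (39750 − 10117.4) − (107325 − 20219.2656) / 3.246 = 2800 m.

2800 m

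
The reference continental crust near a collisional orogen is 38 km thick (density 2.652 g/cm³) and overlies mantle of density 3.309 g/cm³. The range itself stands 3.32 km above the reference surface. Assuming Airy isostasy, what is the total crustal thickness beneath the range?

Root depth r = h ρ_c / (ρ_m − ρ_c) = 3.32 km × 2.652 / 0.657 = 13.4 km.
Total thickness = T + h + r = 38 km + 3.32 km + 13.4 km = 54.7 km.

54.7 km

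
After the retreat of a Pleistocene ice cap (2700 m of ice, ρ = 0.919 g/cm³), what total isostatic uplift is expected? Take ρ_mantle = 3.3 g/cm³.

752 m

Removing the load lets mantle flow back in; uplift u satisfies ρ_ice t = ρ_m u.
u = t ρ_ice/ρ_m = 2700 m × 0.919/3.3 = 752 m.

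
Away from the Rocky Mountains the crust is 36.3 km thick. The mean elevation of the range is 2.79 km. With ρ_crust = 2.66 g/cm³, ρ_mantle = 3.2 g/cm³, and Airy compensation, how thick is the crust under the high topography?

52.8 km

Root depth r = h ρ_c / (ρ_m − ρ_c) = 2.79 km × 2.66 / 0.54 = 13.74 km.
Total thickness = T + h + r = 36.3 km + 2.79 km + 13.74 km = 52.8 km.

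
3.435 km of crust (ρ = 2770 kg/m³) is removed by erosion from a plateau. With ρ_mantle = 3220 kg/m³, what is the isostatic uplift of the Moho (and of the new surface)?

2.95 km

Unloading: uplift u = e ρ_c/ρ_m = 3.435 km × 2770/3220 = 2.95 km.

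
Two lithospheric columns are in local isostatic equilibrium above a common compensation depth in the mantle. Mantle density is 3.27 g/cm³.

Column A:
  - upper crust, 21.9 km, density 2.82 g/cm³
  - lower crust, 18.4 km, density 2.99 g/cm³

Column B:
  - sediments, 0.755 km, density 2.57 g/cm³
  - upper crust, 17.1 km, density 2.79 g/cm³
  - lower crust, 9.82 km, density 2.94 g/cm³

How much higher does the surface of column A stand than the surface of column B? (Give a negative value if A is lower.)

0.927 km

For any compensation level in the mantle, the mantle terms cancel and isostasy reduces to e = (Σt_A − Σt_B) − (Σ(ρt)_A − Σ(ρt)_B) / ρ_m.
Σt_A = 40.3 km; Σt_B = 27.675 km; Σ(ρt)_A = 116.774; Σ(ρt)_B = 78.52015 (in km·g/cm³).
e = (40.3 − 27.675) − (116.774 − 78.52015) / 3.27 = 0.927 km.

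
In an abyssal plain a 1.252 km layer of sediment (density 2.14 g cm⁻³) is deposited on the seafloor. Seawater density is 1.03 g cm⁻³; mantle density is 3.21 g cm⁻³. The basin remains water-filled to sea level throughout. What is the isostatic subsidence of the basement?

0.637 km

Submarine loading: the sediment displaces seawater, and the subsidence is in turn flooded, so s (ρ_m − ρ_w) = t (ρ_sed − ρ_w).
s = 1.252 km × (2.14 − 1.03) / (3.21 − 1.03) = 0.637 km.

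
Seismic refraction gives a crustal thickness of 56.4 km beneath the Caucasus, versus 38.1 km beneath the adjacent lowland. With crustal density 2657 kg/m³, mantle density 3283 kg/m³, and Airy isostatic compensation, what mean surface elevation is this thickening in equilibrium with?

3.49 km

Excess crust Δ = 56.4 km − 38.1 km = 18.3 km, split between elevation h and root r with h + r = Δ.
Airy balance ρ_c h = (ρ_m − ρ_c) r gives r = h ρ_c/(ρ_m − ρ_c), so h (1 + ρ_c/(ρ_m − ρ_c)) = Δ, i.e. h = Δ (ρ_m − ρ_c)/ρ_m.
h = 18.3 km × 626/3283 = 3.49 km.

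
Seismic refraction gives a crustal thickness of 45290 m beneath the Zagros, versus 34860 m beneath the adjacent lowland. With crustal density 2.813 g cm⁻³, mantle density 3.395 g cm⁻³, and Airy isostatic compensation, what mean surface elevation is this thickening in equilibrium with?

Excess crust Δ = 45290 m − 34860 m = 10430 m, split between elevation h and root r with h + r = Δ.
Airy balance ρ_c h = (ρ_m − ρ_c) r gives r = h ρ_c/(ρ_m − ρ_c), so h (1 + ρ_c/(ρ_m − ρ_c)) = Δ, i.e. h = Δ (ρ_m − ρ_c)/ρ_m.
h = 10430 m × 0.582/3.395 = 1790 m.

1790 m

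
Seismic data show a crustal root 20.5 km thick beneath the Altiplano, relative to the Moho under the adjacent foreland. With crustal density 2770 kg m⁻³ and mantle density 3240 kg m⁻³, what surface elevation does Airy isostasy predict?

Equating mass per unit area of the two columns: ρ_c h = (ρ_m − ρ_c) r.
h = r (ρ_m − ρ_c) / ρ_c = 20.5 km × (3240 − 2770) / 2770 = 3.48 km.

3.48 km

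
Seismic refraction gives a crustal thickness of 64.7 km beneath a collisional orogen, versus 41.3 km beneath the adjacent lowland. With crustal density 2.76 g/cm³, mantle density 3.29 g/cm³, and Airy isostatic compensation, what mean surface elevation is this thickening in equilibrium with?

3.77 km

Excess crust Δ = 64.7 km − 41.3 km = 23.4 km, split between elevation h and root r with h + r = Δ.
Airy balance ρ_c h = (ρ_m − ρ_c) r gives r = h ρ_c/(ρ_m − ρ_c), so h (1 + ρ_c/(ρ_m − ρ_c)) = Δ, i.e. h = Δ (ρ_m − ρ_c)/ρ_m.
h = 23.4 km × 0.53/3.29 = 3.77 km.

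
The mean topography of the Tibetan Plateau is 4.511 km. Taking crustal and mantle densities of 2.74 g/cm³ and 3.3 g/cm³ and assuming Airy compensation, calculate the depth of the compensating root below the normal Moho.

22.1 km

By Archimedes' principle applied to the lithosphere: the weight of the topography is balanced by the buoyancy of the root, ρ_c h = (ρ_m − ρ_c) r.
r = h · ρ_c / (ρ_m − ρ_c) = 4.511 km × 2.74 / (3.3 − 2.74) = 22.1 km.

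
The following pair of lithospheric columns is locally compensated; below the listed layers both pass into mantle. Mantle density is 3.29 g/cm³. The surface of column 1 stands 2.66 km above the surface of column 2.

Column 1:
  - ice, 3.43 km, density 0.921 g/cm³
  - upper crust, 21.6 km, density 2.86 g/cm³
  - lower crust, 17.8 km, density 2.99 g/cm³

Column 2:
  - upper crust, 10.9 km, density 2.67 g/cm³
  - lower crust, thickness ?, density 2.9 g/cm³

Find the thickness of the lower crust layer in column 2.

Take the compensation level at the base of the deeper column (depth z_c below the surface of column 1) and equate Σ ρ_i t_i down to z_c; mantle fills any gap and the z_c terms cancel.
Column 1: 3.43×0.921 + 21.6×2.86 + 17.8×2.99 + (z_c − 42.83)×3.29
Column 2: 2.66×0 + 10.9×2.67 + x×2.9 + (z_c − 2.66 − 10.9 − x)×3.29
The z_c×3.29 term appears on both sides and cancels. Collect the known terms of each column as K = Σ(ρt)_known − 3.29 × (depth of known layers): K_1 = 118.15703 − 3.29×42.83 = −22.75367; K_2 = 29.103 − 3.29×(2.66 + 10.9) = −15.5094.
Balance: K_1 = K_2 − x×(3.29 − 2.9), so x = (K_2 − K_1)/(3.29 − 2.9) = 7.24427/0.39 = 18.6 km.

18.6 km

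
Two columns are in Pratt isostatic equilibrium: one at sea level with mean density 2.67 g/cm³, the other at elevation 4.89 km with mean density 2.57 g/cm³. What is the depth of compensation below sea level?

126 km

ρ_ref D = ρ (D + h) → D (ρ_ref − ρ) = ρ h.
D = ρ h/(ρ_ref − ρ) = 2.57 × 4.89 km/(2.67 − 2.57) = 126 km.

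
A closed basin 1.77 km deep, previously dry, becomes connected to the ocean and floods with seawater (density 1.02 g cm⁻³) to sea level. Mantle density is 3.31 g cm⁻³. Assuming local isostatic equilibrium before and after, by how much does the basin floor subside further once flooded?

0.788 km

After flooding the water column is d + s deep. Its weight must equal the weight of mantle displaced by the extra subsidence s: (d + s) ρ_w = s ρ_m.
s = d ρ_w / (ρ_m − ρ_w) = 1.77 km × 1.02/(3.31 − 1.02) = 0.788 km.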